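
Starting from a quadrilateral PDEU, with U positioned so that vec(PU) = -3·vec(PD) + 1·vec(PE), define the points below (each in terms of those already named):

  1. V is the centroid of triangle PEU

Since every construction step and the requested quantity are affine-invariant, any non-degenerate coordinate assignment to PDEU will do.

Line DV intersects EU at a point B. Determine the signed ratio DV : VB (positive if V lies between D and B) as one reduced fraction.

Assign P = (0, 0), D = (1, 0), E = (0, 1), U = (-3, 1) — the answer is frame-independent, so this choice is without loss of generality.
1. V is the centroid of triangle PEU ⇒ V = (-1, 2/3)
line DV meets EU at B = (-2, 1)
V = D + t·(B−D) with t = 2/3, so DV:VB = 2/3:1/3

DV:VB = 2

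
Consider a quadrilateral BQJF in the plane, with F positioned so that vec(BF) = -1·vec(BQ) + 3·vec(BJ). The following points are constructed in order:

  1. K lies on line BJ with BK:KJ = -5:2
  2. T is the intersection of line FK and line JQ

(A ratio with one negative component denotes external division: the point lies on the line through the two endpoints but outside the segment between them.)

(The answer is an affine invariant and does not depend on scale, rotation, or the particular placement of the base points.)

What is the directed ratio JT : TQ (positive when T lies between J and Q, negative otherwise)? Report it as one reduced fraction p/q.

JT:TQ = -2

Assign B = (0, 0), Q = (1, 0), J = (0, 1), F = (-1, 3) — the answer is frame-independent, so this choice is without loss of generality.
1. K lies on line BJ with BK:KJ = -5:2 ⇒ K = (0, 5/3)
2. T is the intersection of line FK and line JQ ⇒ T = (2, -1)
T = J + t·(Q−J) with t = 2, so JT:TQ = t:(1−t) = 2:-1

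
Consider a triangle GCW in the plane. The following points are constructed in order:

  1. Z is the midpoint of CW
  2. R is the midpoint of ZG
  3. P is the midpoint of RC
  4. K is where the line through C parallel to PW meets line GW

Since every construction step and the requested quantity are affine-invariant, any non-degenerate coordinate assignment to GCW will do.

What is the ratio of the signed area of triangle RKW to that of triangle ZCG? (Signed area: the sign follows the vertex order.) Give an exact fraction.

[RKW]:[ZCG] = -1/5

Assign G = (0, 0), C = (1, 0), W = (0, 1) — the answer is frame-independent, so this choice is without loss of generality.
1. Z is the midpoint of CW ⇒ Z = (1/2, 1/2)
2. R is the midpoint of ZG ⇒ R = (1/4, 1/4)
3. P is the midpoint of RC ⇒ P = (5/8, 1/8)
4. K is where the line through C parallel to PW meets line GW ⇒ K = (0, 7/5)
2·[RKW] = 1/10, 2·[ZCG] = -1/2
[RKW]:[ZCG] = 1/10:-1/2 = -1/5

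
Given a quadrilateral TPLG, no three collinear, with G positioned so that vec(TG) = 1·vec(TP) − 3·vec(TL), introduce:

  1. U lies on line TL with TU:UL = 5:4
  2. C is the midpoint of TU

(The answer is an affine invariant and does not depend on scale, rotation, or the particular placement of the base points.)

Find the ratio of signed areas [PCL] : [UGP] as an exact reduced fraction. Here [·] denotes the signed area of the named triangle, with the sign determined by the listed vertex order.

[PCL]:[UGP] = -13/54

Choose coordinates T = (0, 0), P = (1, 0), L = (0, 1), G = (1, -3).
1. U lies on line TL with TU:UL = 5:4 ⇒ U = (0, 5/9)
2. C is the midpoint of TU ⇒ C = (0, 5/18)
2·[PCL] = -13/18, 2·[UGP] = 3
[PCL]:[UGP] = -13/18:3 = -13/54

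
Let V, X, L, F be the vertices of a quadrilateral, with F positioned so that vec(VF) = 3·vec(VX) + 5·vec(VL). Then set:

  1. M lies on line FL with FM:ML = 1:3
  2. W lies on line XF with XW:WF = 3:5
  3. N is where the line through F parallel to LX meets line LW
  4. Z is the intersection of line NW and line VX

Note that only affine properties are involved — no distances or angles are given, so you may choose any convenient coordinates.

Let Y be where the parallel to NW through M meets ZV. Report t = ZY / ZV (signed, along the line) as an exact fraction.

Assign V = (0, 0), X = (1, 0), L = (0, 1), F = (3, 5) — the answer is frame-independent, so this choice is without loss of generality.
1. M lies on line FL with FM:ML = 1:3 ⇒ M = (9/4, 4)
2. W lies on line XF with XW:WF = 3:5 ⇒ W = (7/4, 15/8)
3. N is where the line through F parallel to LX meets line LW ⇒ N = (14/3, 10/3)
4. Z is the intersection of line NW and line VX ⇒ Z = (-2, 0)
through M parallel to NW: direction (-35/12, -35/24); meets ZV at Y = (-23/4, 0)
Y = Z + t·(V−Z) with t = -15/8

t = -15/8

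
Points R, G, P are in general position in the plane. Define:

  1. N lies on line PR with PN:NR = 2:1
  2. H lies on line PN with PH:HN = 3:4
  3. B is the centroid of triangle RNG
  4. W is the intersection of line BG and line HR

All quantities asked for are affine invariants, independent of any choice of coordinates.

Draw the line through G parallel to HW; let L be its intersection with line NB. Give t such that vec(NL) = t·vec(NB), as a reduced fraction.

t = 3

Assign R = (0, 0), G = (1, 0), P = (0, 1) — the answer is frame-independent, so this choice is without loss of generality.
1. N lies on line PR with PN:NR = 2:1 ⇒ N = (0, 1/3)
2. H lies on line PN with PH:HN = 3:4 ⇒ H = (0, 5/7)
3. B is the centroid of triangle RNG ⇒ B = (1/3, 1/9)
4. W is the intersection of line BG and line HR ⇒ W = (0, 1/6)
through G parallel to HW: direction (0, -23/42); meets NB at L = (1, -1/3)
L = N + t·(B−N) with t = 3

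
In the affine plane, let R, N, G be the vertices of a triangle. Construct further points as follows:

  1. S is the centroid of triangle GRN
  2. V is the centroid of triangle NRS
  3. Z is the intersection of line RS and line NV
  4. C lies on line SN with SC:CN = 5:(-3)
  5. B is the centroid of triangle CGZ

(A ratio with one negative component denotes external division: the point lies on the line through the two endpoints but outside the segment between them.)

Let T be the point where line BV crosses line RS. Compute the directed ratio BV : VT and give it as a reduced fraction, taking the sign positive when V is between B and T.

BV:VT = 1/2

Choose coordinates R = (0, 0), N = (1, 0), G = (0, 1).
1. S is the centroid of triangle GRN ⇒ S = (1/3, 1/3)
2. V is the centroid of triangle NRS ⇒ V = (4/9, 1/9)
3. Z is the intersection of line RS and line NV ⇒ Z = (1/6, 1/6)
4. C lies on line SN with SC:CN = 5:(-3) ⇒ C = (2, -1/2)
5. B is the centroid of triangle CGZ ⇒ B = (13/18, 2/9)
line BV meets RS at T = (-1/9, -1/9)
V = B + t·(T−B) with t = 1/3, so BV:VT = 1/3:2/3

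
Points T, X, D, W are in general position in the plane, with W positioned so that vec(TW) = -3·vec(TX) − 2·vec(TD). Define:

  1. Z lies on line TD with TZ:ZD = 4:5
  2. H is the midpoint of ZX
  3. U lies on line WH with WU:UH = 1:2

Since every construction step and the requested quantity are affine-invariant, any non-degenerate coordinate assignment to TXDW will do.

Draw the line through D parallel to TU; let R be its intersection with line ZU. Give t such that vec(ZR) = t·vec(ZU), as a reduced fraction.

t = -5/4

Assign T = (0, 0), X = (1, 0), D = (0, 1), W = (-3, -2) — the answer is frame-independent, so this choice is without loss of generality.
1. Z lies on line TD with TZ:ZD = 4:5 ⇒ Z = (0, 4/9)
2. H is the midpoint of ZX ⇒ H = (1/2, 2/9)
3. U lies on line WH with WU:UH = 1:2 ⇒ U = (-11/6, -34/27)
through D parallel to TU: direction (-11/6, -34/27); meets ZU at R = (55/24, 139/54)
R = Z + t·(U−Z) with t = -5/4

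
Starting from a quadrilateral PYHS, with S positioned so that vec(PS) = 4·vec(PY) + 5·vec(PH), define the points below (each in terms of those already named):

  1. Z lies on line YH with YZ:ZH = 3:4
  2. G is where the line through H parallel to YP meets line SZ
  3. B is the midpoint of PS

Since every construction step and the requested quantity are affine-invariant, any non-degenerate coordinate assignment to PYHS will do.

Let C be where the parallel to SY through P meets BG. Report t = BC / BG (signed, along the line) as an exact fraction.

t = 5

Set P = (0, 0), Y = (1, 0), H = (0, 1), S = (4, 5); any affine frame gives the same invariant.
1. Z lies on line YH with YZ:ZH = 3:4 ⇒ Z = (4/7, 3/7)
2. G is where the line through H parallel to YP meets line SZ ⇒ G = (1, 1)
3. B is the midpoint of PS ⇒ B = (2, 5/2)
through P parallel to SY: direction (-3, -5); meets BG at C = (-3, -5)
C = B + t·(G−B) with t = 5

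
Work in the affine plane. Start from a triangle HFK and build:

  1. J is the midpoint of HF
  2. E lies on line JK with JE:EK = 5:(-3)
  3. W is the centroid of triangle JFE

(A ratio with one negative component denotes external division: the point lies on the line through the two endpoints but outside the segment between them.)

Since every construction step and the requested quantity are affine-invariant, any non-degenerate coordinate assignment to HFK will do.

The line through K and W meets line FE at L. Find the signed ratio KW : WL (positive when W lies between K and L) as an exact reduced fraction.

KW:WL = 4/5

Assign H = (0, 0), F = (1, 0), K = (0, 1) — the answer is frame-independent, so this choice is without loss of generality.
1. J is the midpoint of HF ⇒ J = (1/2, 0)
2. E lies on line JK with JE:EK = 5:(-3) ⇒ E = (-3/4, 5/2)
3. W is the centroid of triangle JFE ⇒ W = (1/4, 5/6)
line KW meets FE at L = (9/16, 5/8)
W = K + t·(L−K) with t = 4/9, so KW:WL = 4/9:5/9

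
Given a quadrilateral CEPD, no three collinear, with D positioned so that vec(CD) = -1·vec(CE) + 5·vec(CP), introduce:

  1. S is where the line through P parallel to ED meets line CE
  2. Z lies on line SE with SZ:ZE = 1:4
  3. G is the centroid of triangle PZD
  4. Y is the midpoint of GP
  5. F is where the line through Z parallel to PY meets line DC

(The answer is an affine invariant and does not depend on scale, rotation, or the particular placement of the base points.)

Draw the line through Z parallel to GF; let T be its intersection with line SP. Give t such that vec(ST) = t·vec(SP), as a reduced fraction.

t = -5/9

Choose coordinates C = (0, 0), E = (1, 0), P = (0, 1), D = (-1, 5).
1. S is where the line through P parallel to ED meets line CE ⇒ S = (2/5, 0)
2. Z lies on line SE with SZ:ZE = 1:4 ⇒ Z = (13/25, 0)
3. G is the centroid of triangle PZD ⇒ G = (-4/25, 2)
4. Y is the midpoint of GP ⇒ Y = (-2/25, 3/2)
5. F is where the line through Z parallel to PY meets line DC ⇒ F = (13/5, -13)
through Z parallel to GF: direction (69/25, -15); meets SP at T = (28/45, -5/9)
T = S + t·(P−S) with t = -5/9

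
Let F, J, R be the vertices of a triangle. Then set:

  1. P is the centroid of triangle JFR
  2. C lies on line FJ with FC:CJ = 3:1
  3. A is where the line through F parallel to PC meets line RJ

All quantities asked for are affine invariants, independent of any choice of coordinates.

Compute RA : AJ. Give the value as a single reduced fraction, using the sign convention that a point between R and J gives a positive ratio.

Assign F = (0, 0), J = (1, 0), R = (0, 1) — the answer is frame-independent, so this choice is without loss of generality.
1. P is the centroid of triangle JFR ⇒ P = (1/3, 1/3)
2. C lies on line FJ with FC:CJ = 3:1 ⇒ C = (3/4, 0)
3. A is where the line through F parallel to PC meets line RJ ⇒ A = (5, -4)
A = R + t·(J−R) with t = 5, so RA:AJ = t:(1−t) = 5:-4

RA:AJ = -5/4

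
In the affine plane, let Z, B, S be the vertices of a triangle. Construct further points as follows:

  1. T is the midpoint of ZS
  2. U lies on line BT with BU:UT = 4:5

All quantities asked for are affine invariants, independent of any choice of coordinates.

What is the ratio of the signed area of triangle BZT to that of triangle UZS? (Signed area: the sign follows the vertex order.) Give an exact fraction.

Work in coordinates with Z = (0, 0), B = (1, 0), S = (0, 1).
1. T is the midpoint of ZS ⇒ T = (0, 1/2)
2. U lies on line BT with BU:UT = 4:5 ⇒ U = (5/9, 2/9)
2·[BZT] = -1/2, 2·[UZS] = -5/9
[BZT]:[UZS] = -1/2:-5/9 = 9/10

[BZT]:[UZS] = 9/10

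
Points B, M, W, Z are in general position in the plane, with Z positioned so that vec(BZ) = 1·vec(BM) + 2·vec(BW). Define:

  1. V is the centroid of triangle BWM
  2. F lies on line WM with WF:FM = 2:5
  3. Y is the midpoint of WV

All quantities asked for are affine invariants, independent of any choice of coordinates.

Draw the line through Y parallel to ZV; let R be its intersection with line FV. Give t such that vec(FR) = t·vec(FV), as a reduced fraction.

t = -1/2

Assign B = (0, 0), M = (1, 0), W = (0, 1), Z = (1, 2) — the answer is frame-independent, so this choice is without loss of generality.
1. V is the centroid of triangle BWM ⇒ V = (1/3, 1/3)
2. F lies on line WM with WF:FM = 2:5 ⇒ F = (2/7, 5/7)
3. Y is the midpoint of WV ⇒ Y = (1/6, 2/3)
through Y parallel to ZV: direction (-2/3, -5/3); meets FV at R = (11/42, 19/21)
R = F + t·(V−F) with t = -1/2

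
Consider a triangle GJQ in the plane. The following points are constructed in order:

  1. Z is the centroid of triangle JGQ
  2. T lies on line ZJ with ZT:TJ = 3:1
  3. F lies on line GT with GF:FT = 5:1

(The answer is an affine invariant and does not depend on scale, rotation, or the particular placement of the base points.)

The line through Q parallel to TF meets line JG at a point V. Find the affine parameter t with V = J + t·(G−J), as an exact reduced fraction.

t = 11

Work in coordinates with G = (0, 0), J = (1, 0), Q = (0, 1).
1. Z is the centroid of triangle JGQ ⇒ Z = (1/3, 1/3)
2. T lies on line ZJ with ZT:TJ = 3:1 ⇒ T = (5/6, 1/12)
3. F lies on line GT with GF:FT = 5:1 ⇒ F = (25/36, 5/72)
through Q parallel to TF: direction (-5/36, -1/72); meets JG at V = (-10, 0)
V = J + t·(G−J) with t = 11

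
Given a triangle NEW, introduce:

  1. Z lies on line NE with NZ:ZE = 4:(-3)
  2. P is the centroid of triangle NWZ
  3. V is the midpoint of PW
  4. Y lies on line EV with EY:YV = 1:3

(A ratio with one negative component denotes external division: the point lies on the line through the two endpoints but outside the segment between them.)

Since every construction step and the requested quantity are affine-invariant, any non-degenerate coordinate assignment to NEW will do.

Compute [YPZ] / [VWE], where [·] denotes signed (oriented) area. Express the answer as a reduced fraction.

Assign N = (0, 0), E = (1, 0), W = (0, 1) — the answer is frame-independent, so this choice is without loss of generality.
1. Z lies on line NE with NZ:ZE = 4:(-3) ⇒ Z = (4, 0)
2. P is the centroid of triangle NWZ ⇒ P = (4/3, 1/3)
3. V is the midpoint of PW ⇒ V = (2/3, 2/3)
4. Y lies on line EV with EY:YV = 1:3 ⇒ Y = (11/12, 1/6)
2·[YPZ] = -7/12, 2·[VWE] = 1/3
[YPZ]:[VWE] = -7/12:1/3 = -7/4

[YPZ]:[VWE] = -7/4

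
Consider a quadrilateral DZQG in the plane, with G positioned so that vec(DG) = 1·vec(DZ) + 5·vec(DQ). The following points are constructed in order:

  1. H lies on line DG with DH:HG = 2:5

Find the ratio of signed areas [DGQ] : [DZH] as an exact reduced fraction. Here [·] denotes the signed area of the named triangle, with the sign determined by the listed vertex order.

[DGQ]:[DZH] = 7/10

Work in coordinates with D = (0, 0), Z = (1, 0), Q = (0, 1), G = (1, 5).
1. H lies on line DG with DH:HG = 2:5 ⇒ H = (2/7, 10/7)
2·[DGQ] = 1, 2·[DZH] = 10/7
[DGQ]:[DZH] = 1:10/7 = 7/10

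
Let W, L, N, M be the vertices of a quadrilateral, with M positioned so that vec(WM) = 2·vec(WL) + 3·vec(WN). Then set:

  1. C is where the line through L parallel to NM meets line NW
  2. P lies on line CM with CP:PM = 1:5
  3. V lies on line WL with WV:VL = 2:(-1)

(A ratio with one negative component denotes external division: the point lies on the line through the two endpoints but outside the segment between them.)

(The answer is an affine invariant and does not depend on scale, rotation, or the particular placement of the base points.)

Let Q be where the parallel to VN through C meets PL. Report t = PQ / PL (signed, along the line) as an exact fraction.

t = -5/4

Work in coordinates with W = (0, 0), L = (1, 0), N = (0, 1), M = (2, 3).
1. C is where the line through L parallel to NM meets line NW ⇒ C = (0, -1)
2. P lies on line CM with CP:PM = 1:5 ⇒ P = (1/3, -1/3)
3. V lies on line WL with WV:VL = 2:(-1) ⇒ V = (2, 0)
through C parallel to VN: direction (-2, 1); meets PL at Q = (-1/2, -3/4)
Q = P + t·(L−P) with t = -5/4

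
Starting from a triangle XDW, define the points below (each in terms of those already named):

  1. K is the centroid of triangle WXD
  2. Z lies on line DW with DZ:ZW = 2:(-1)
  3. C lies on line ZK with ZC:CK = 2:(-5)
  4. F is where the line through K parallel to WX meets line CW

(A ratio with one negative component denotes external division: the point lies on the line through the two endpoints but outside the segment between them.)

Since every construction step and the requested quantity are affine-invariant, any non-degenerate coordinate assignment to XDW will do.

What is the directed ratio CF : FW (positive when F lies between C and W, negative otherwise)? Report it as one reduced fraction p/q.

CF:FW = -20/3

Work in coordinates with X = (0, 0), D = (1, 0), W = (0, 1).
1. K is the centroid of triangle WXD ⇒ K = (1/3, 1/3)
2. Z lies on line DW with DZ:ZW = 2:(-1) ⇒ Z = (-1, 2)
3. C lies on line ZK with ZC:CK = 2:(-5) ⇒ C = (-17/9, 28/9)
4. F is where the line through K parallel to WX meets line CW ⇒ F = (1/3, 32/51)
F = C + t·(W−C) with t = 20/17, so CF:FW = t:(1−t) = 20/17:-3/17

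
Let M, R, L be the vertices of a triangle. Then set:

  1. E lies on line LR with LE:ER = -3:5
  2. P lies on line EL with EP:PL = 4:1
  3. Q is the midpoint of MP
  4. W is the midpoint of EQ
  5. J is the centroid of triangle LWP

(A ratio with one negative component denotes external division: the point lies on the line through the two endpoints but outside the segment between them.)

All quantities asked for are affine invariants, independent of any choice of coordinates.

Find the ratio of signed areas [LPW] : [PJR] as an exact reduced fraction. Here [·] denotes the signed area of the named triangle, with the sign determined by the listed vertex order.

Work in coordinates with M = (0, 0), R = (1, 0), L = (0, 1).
1. E lies on line LR with LE:ER = -3:5 ⇒ E = (-3/2, 5/2)
2. P lies on line EL with EP:PL = 4:1 ⇒ P = (-3/10, 13/10)
3. Q is the midpoint of MP ⇒ Q = (-3/20, 13/20)
4. W is the midpoint of EQ ⇒ W = (-33/40, 63/40)
5. J is the centroid of triangle LWP ⇒ J = (-3/8, 31/24)
2·[LPW] = 3/40, 2·[PJR] = 13/120
[LPW]:[PJR] = 3/40:13/120 = 9/13

[LPW]:[PJR] = 9/13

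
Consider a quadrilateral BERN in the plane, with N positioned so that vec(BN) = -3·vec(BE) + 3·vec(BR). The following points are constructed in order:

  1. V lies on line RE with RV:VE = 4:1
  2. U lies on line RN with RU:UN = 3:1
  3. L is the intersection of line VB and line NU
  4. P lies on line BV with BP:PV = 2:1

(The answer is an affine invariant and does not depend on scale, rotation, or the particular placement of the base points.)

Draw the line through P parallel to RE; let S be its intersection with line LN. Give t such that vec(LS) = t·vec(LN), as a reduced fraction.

t = 23/45

Assign B = (0, 0), E = (1, 0), R = (0, 1), N = (-3, 3) — the answer is frame-independent, so this choice is without loss of generality.
1. V lies on line RE with RV:VE = 4:1 ⇒ V = (4/5, 1/5)
2. U lies on line RN with RU:UN = 3:1 ⇒ U = (-9/4, 5/2)
3. L is the intersection of line VB and line NU ⇒ L = (12/11, 3/11)
4. P lies on line BV with BP:PV = 2:1 ⇒ P = (8/15, 2/15)
through P parallel to RE: direction (1, -1); meets LN at S = (-1, 5/3)
S = L + t·(N−L) with t = 23/45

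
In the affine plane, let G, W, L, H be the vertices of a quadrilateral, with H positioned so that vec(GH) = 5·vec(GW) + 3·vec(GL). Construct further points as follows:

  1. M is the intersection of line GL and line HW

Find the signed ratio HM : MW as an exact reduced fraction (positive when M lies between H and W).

Assign G = (0, 0), W = (1, 0), L = (0, 1), H = (5, 3) — the answer is frame-independent, so this choice is without loss of generality.
1. M is the intersection of line GL and line HW ⇒ M = (0, -3/4)
M = H + t·(W−H) with t = 5/4, so HM:MW = t:(1−t) = 5/4:-1/4

HM:MW = -5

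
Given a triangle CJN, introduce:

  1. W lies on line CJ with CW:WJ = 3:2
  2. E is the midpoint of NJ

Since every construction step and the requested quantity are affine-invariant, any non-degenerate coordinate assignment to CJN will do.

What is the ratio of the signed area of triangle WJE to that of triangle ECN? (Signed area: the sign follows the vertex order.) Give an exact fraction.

Work in coordinates with C = (0, 0), J = (1, 0), N = (0, 1).
1. W lies on line CJ with CW:WJ = 3:2 ⇒ W = (3/5, 0)
2. E is the midpoint of NJ ⇒ E = (1/2, 1/2)
2·[WJE] = 1/5, 2·[ECN] = -1/2
[WJE]:[ECN] = 1/5:-1/2 = -2/5

[WJE]:[ECN] = -2/5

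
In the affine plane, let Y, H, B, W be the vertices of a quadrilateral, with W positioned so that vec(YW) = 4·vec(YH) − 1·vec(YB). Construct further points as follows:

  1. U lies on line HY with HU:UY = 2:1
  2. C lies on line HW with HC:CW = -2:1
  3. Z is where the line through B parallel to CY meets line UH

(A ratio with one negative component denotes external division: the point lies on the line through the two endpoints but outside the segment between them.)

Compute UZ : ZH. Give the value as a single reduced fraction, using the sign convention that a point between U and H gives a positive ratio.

UZ:ZH = -19/15

Choose coordinates Y = (0, 0), H = (1, 0), B = (0, 1), W = (4, -1).
1. U lies on line HY with HU:UY = 2:1 ⇒ U = (1/3, 0)
2. C lies on line HW with HC:CW = -2:1 ⇒ C = (7, -2)
3. Z is where the line through B parallel to CY meets line UH ⇒ Z = (7/2, 0)
Z = U + t·(H−U) with t = 19/4, so UZ:ZH = t:(1−t) = 19/4:-15/4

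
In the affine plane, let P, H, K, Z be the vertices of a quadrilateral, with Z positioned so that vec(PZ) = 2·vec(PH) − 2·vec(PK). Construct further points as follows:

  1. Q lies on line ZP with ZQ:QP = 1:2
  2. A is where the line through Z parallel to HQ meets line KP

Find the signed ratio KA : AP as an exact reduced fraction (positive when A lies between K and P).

Work in coordinates with P = (0, 0), H = (1, 0), K = (0, 1), Z = (2, -2).
1. Q lies on line ZP with ZQ:QP = 1:2 ⇒ Q = (4/3, -4/3)
2. A is where the line through Z parallel to HQ meets line KP ⇒ A = (0, 6)
A = K + t·(P−K) with t = -5, so KA:AP = t:(1−t) = -5:6

KA:AP = -5/6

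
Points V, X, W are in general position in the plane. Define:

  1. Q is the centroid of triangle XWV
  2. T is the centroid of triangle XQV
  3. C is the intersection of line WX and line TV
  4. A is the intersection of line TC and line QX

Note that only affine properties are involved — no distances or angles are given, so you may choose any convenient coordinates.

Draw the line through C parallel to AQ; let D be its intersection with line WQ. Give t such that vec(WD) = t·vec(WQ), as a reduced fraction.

Assign V = (0, 0), X = (1, 0), W = (0, 1) — the answer is frame-independent, so this choice is without loss of generality.
1. Q is the centroid of triangle XWV ⇒ Q = (1/3, 1/3)
2. T is the centroid of triangle XQV ⇒ T = (4/9, 1/9)
3. C is the intersection of line WX and line TV ⇒ C = (4/5, 1/5)
4. A is the intersection of line TC and line QX ⇒ A = (2/3, 1/6)
through C parallel to AQ: direction (-1/3, 1/6); meets WQ at D = (4/15, 7/15)
D = W + t·(Q−W) with t = 4/5

t = 4/5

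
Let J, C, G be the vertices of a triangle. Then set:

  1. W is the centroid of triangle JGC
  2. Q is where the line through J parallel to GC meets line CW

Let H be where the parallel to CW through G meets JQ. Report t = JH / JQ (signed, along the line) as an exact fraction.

Set J = (0, 0), C = (1, 0), G = (0, 1); any affine frame gives the same invariant.
1. W is the centroid of triangle JGC ⇒ W = (1/3, 1/3)
2. Q is where the line through J parallel to GC meets line CW ⇒ Q = (-1, 1)
through G parallel to CW: direction (-2/3, 1/3); meets JQ at H = (-2, 2)
H = J + t·(Q−J) with t = 2

t = 2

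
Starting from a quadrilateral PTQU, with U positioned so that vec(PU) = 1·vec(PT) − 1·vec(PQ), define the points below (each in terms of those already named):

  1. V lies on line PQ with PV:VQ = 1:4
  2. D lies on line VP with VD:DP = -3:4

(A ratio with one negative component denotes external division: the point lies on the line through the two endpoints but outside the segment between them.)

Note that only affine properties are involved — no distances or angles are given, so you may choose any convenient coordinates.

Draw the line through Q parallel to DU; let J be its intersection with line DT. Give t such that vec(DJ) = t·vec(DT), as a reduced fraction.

t = 1/5

Assign P = (0, 0), T = (1, 0), Q = (0, 1), U = (1, -1) — the answer is frame-independent, so this choice is without loss of generality.
1. V lies on line PQ with PV:VQ = 1:4 ⇒ V = (0, 1/5)
2. D lies on line VP with VD:DP = -3:4 ⇒ D = (0, 4/5)
through Q parallel to DU: direction (1, -9/5); meets DT at J = (1/5, 16/25)
J = D + t·(T−D) with t = 1/5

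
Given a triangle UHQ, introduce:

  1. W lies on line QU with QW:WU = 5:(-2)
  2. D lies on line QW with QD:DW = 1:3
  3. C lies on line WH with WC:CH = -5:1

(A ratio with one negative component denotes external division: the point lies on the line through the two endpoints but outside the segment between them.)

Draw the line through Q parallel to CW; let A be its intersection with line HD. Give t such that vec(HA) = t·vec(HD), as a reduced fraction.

t = 4/3

Choose coordinates U = (0, 0), H = (1, 0), Q = (0, 1).
1. W lies on line QU with QW:WU = 5:(-2) ⇒ W = (0, -2/3)
2. D lies on line QW with QD:DW = 1:3 ⇒ D = (0, 7/12)
3. C lies on line WH with WC:CH = -5:1 ⇒ C = (5/4, 1/6)
through Q parallel to CW: direction (-5/4, -5/6); meets HD at A = (-1/3, 7/9)
A = H + t·(D−H) with t = 4/3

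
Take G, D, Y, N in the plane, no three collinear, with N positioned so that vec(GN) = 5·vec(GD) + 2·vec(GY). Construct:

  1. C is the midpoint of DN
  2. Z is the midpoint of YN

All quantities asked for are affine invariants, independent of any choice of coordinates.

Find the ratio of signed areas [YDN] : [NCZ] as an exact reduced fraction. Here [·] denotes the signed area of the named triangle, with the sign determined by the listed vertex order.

Assign G = (0, 0), D = (1, 0), Y = (0, 1), N = (5, 2) — the answer is frame-independent, so this choice is without loss of generality.
1. C is the midpoint of DN ⇒ C = (3, 1)
2. Z is the midpoint of YN ⇒ Z = (5/2, 3/2)
2·[YDN] = 6, 2·[NCZ] = -3/2
[YDN]:[NCZ] = 6:-3/2 = -4

[YDN]:[NCZ] = -4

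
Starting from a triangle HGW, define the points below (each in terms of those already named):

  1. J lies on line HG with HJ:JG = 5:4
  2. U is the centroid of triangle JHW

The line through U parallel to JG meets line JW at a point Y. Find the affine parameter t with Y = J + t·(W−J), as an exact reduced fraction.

Work in coordinates with H = (0, 0), G = (1, 0), W = (0, 1).
1. J lies on line HG with HJ:JG = 5:4 ⇒ J = (5/9, 0)
2. U is the centroid of triangle JHW ⇒ U = (5/27, 1/3)
through U parallel to JG: direction (4/9, 0); meets JW at Y = (10/27, 1/3)
Y = J + t·(W−J) with t = 1/3

t = 1/3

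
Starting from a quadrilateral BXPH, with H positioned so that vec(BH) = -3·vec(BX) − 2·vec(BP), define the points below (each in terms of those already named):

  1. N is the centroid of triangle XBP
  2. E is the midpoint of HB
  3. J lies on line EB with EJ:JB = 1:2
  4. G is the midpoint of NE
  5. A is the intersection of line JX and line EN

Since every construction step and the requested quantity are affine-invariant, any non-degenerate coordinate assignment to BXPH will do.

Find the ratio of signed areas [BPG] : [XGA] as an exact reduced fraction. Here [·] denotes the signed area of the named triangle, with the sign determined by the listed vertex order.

Work in coordinates with B = (0, 0), X = (1, 0), P = (0, 1), H = (-3, -2).
1. N is the centroid of triangle XBP ⇒ N = (1/3, 1/3)
2. E is the midpoint of HB ⇒ E = (-3/2, -1)
3. J lies on line EB with EJ:JB = 1:2 ⇒ J = (-1, -2/3)
4. G is the midpoint of NE ⇒ G = (-7/12, -1/3)
5. A is the intersection of line JX and line EN ⇒ A = (-14/13, -9/13)
2·[BPG] = 7/12, 2·[XGA] = 21/52
[BPG]:[XGA] = 7/12:21/52 = 13/9

[BPG]:[XGA] = 13/9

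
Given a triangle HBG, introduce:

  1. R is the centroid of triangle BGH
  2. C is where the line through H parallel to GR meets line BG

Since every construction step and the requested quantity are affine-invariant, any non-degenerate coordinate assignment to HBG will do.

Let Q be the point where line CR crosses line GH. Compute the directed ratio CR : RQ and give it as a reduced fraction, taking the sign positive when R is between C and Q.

CR:RQ = -4

Choose coordinates H = (0, 0), B = (1, 0), G = (0, 1).
1. R is the centroid of triangle BGH ⇒ R = (1/3, 1/3)
2. C is where the line through H parallel to GR meets line BG ⇒ C = (-1, 2)
line CR meets GH at Q = (0, 3/4)
R = C + t·(Q−C) with t = 4/3, so CR:RQ = 4/3:-1/3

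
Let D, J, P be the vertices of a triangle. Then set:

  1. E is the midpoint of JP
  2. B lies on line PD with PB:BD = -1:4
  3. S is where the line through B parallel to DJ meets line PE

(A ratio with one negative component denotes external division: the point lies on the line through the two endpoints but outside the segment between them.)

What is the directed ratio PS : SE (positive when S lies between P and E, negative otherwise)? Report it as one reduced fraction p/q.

PS:SE = -2/5

Assign D = (0, 0), J = (1, 0), P = (0, 1) — the answer is frame-independent, so this choice is without loss of generality.
1. E is the midpoint of JP ⇒ E = (1/2, 1/2)
2. B lies on line PD with PB:BD = -1:4 ⇒ B = (0, 4/3)
3. S is where the line through B parallel to DJ meets line PE ⇒ S = (-1/3, 4/3)
S = P + t·(E−P) with t = -2/3, so PS:SE = t:(1−t) = -2/3:5/3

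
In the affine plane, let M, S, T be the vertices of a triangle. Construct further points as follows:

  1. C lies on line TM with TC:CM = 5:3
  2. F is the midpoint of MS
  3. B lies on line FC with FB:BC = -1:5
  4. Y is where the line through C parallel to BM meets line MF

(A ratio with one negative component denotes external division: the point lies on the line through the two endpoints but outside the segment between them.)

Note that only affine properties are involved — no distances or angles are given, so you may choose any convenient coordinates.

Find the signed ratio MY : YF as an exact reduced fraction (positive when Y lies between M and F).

MY:YF = -5/4

Set M = (0, 0), S = (1, 0), T = (0, 1); any affine frame gives the same invariant.
1. C lies on line TM with TC:CM = 5:3 ⇒ C = (0, 3/8)
2. F is the midpoint of MS ⇒ F = (1/2, 0)
3. B lies on line FC with FB:BC = -1:5 ⇒ B = (5/8, -3/32)
4. Y is where the line through C parallel to BM meets line MF ⇒ Y = (5/2, 0)
Y = M + t·(F−M) with t = 5, so MY:YF = t:(1−t) = 5:-4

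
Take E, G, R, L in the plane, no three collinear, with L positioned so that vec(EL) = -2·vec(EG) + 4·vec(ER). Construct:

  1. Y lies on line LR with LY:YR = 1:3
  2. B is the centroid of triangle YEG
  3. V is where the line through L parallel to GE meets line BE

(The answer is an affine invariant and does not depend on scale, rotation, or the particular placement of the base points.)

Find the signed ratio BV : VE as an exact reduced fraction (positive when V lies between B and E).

Choose coordinates E = (0, 0), G = (1, 0), R = (0, 1), L = (-2, 4).
1. Y lies on line LR with LY:YR = 1:3 ⇒ Y = (-3/2, 13/4)
2. B is the centroid of triangle YEG ⇒ B = (-1/6, 13/12)
3. V is where the line through L parallel to GE meets line BE ⇒ V = (-8/13, 4)
V = B + t·(E−B) with t = -35/13, so BV:VE = t:(1−t) = -35/13:48/13

BV:VE = -35/48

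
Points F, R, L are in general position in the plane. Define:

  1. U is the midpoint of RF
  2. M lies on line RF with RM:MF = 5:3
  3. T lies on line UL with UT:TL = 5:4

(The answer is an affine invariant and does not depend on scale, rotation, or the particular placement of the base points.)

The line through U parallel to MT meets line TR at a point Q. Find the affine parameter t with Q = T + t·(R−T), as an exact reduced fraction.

Work in coordinates with F = (0, 0), R = (1, 0), L = (0, 1).
1. U is the midpoint of RF ⇒ U = (1/2, 0)
2. M lies on line RF with RM:MF = 5:3 ⇒ M = (3/8, 0)
3. T lies on line UL with UT:TL = 5:4 ⇒ T = (2/9, 5/9)
through U parallel to MT: direction (-11/72, 5/9); meets TR at Q = (17/45, 4/9)
Q = T + t·(R−T) with t = 1/5

t = 1/5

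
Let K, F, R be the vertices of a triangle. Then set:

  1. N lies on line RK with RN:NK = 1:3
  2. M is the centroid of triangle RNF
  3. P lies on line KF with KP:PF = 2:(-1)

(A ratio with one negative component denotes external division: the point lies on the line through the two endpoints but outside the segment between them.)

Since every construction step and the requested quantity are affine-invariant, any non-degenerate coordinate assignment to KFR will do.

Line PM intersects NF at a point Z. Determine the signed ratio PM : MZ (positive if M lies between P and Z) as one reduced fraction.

Choose coordinates K = (0, 0), F = (1, 0), R = (0, 1).
1. N lies on line RK with RN:NK = 1:3 ⇒ N = (0, 3/4)
2. M is the centroid of triangle RNF ⇒ M = (1/3, 7/12)
3. P lies on line KF with KP:PF = 2:(-1) ⇒ P = (2, 0)
line PM meets NF at Z = (1/8, 21/32)
M = P + t·(Z−P) with t = 8/9, so PM:MZ = 8/9:1/9

PM:MZ = 8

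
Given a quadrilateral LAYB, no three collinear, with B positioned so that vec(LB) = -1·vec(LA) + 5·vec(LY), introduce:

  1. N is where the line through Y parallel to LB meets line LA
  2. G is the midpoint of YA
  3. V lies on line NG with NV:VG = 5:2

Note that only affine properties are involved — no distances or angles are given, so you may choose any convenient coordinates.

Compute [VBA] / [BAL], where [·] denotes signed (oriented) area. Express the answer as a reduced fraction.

[VBA]:[BAL] = 31/70

Work in coordinates with L = (0, 0), A = (1, 0), Y = (0, 1), B = (-1, 5).
1. N is where the line through Y parallel to LB meets line LA ⇒ N = (1/5, 0)
2. G is the midpoint of YA ⇒ G = (1/2, 1/2)
3. V lies on line NG with NV:VG = 5:2 ⇒ V = (29/70, 5/14)
2·[VBA] = -31/14, 2·[BAL] = -5
[VBA]:[BAL] = -31/14:-5 = 31/70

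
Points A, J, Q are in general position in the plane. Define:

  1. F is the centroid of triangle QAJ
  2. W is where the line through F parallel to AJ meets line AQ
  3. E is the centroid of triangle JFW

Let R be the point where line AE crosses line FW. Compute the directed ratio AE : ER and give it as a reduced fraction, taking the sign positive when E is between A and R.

Assign A = (0, 0), J = (1, 0), Q = (0, 1) — the answer is frame-independent, so this choice is without loss of generality.
1. F is the centroid of triangle QAJ ⇒ F = (1/3, 1/3)
2. W is where the line through F parallel to AJ meets line AQ ⇒ W = (0, 1/3)
3. E is the centroid of triangle JFW ⇒ E = (4/9, 2/9)
line AE meets FW at R = (2/3, 1/3)
E = A + t·(R−A) with t = 2/3, so AE:ER = 2/3:1/3

AE:ER = 2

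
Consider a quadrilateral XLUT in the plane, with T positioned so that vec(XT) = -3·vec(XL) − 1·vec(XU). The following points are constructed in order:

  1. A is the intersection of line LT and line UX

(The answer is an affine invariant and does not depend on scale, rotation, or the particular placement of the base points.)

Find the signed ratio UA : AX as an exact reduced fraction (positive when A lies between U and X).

Work in coordinates with X = (0, 0), L = (1, 0), U = (0, 1), T = (-3, -1).
1. A is the intersection of line LT and line UX ⇒ A = (0, -1/4)
A = U + t·(X−U) with t = 5/4, so UA:AX = t:(1−t) = 5/4:-1/4

UA:AX = -5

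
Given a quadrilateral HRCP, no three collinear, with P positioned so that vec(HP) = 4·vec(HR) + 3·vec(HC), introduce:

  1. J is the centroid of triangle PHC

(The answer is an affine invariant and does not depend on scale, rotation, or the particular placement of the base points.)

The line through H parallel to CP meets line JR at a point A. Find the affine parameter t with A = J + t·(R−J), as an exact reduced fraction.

t = 4/7

Work in coordinates with H = (0, 0), R = (1, 0), C = (0, 1), P = (4, 3).
1. J is the centroid of triangle PHC ⇒ J = (4/3, 4/3)
through H parallel to CP: direction (4, 2); meets JR at A = (8/7, 4/7)
A = J + t·(R−J) with t = 4/7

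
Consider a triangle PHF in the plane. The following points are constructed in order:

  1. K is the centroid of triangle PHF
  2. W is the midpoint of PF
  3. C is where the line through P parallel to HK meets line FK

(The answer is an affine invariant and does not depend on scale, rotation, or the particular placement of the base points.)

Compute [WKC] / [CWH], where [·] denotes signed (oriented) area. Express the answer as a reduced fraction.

Assign P = (0, 0), H = (1, 0), F = (0, 1) — the answer is frame-independent, so this choice is without loss of generality.
1. K is the centroid of triangle PHF ⇒ K = (1/3, 1/3)
2. W is the midpoint of PF ⇒ W = (0, 1/2)
3. C is where the line through P parallel to HK meets line FK ⇒ C = (2/3, -1/3)
2·[WKC] = -1/6, 2·[CWH] = -1/2
[WKC]:[CWH] = -1/6:-1/2 = 1/3

[WKC]:[CWH] = 1/3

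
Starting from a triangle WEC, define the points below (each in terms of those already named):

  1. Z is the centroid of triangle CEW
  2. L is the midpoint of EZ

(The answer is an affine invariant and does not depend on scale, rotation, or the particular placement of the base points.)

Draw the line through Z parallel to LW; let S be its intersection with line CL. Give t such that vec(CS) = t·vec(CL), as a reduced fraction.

Choose coordinates W = (0, 0), E = (1, 0), C = (0, 1).
1. Z is the centroid of triangle CEW ⇒ Z = (1/3, 1/3)
2. L is the midpoint of EZ ⇒ L = (2/3, 1/6)
through Z parallel to LW: direction (-2/3, -1/6); meets CL at S = (1/2, 3/8)
S = C + t·(L−C) with t = 3/4

t = 3/4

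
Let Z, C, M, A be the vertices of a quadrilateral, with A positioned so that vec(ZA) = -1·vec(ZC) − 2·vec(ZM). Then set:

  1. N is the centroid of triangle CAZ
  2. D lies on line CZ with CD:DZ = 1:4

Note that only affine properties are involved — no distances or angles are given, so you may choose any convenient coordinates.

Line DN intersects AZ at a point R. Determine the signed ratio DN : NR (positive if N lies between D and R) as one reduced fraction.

Set Z = (0, 0), C = (1, 0), M = (0, 1), A = (-1, -2); any affine frame gives the same invariant.
1. N is the centroid of triangle CAZ ⇒ N = (0, -2/3)
2. D lies on line CZ with CD:DZ = 1:4 ⇒ D = (4/5, 0)
line DN meets AZ at R = (-4/7, -8/7)
N = D + t·(R−D) with t = 7/12, so DN:NR = 7/12:5/12

DN:NR = 7/5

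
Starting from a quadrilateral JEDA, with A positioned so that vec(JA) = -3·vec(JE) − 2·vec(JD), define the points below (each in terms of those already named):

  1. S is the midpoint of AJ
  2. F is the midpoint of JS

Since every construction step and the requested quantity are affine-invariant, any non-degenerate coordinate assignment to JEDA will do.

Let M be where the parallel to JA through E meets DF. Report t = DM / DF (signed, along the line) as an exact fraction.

Work in coordinates with J = (0, 0), E = (1, 0), D = (0, 1), A = (-3, -2).
1. S is the midpoint of AJ ⇒ S = (-3/2, -1)
2. F is the midpoint of JS ⇒ F = (-3/4, -1/2)
through E parallel to JA: direction (-3, -2); meets DF at M = (-5/4, -3/2)
M = D + t·(F−D) with t = 5/3

t = 5/3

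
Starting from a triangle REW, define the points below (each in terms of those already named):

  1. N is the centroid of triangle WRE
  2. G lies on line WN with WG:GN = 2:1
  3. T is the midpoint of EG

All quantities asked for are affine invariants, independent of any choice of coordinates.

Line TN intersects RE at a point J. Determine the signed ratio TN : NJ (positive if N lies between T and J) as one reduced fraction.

TN:NJ = -1/6

Set R = (0, 0), E = (1, 0), W = (0, 1); any affine frame gives the same invariant.
1. N is the centroid of triangle WRE ⇒ N = (1/3, 1/3)
2. G lies on line WN with WG:GN = 2:1 ⇒ G = (2/9, 5/9)
3. T is the midpoint of EG ⇒ T = (11/18, 5/18)
line TN meets RE at J = (2, 0)
N = T + t·(J−T) with t = -1/5, so TN:NJ = -1/5:6/5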